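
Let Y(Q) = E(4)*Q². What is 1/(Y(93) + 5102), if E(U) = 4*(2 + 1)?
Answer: 1/108890 ≈ 9.1836e-6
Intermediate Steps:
E(U) = 12 (E(U) = 4*3 = 12)
Y(Q) = 12*Q²
1/(Y(93) + 5102) = 1/(12*93² + 5102) = 1/(12*8649 + 5102) = 1/(103788 + 5102) = 1/108890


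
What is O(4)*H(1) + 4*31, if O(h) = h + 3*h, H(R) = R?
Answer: 140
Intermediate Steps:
O(h) = 4*h
O(4)*H(1) + 4*31 = (4*4)*1 + 4*31 = 16*1 + 124 = 16 + 124 = 140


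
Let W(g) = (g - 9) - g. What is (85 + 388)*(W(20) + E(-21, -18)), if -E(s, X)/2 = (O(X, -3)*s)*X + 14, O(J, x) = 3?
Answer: -1090265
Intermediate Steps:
E(s, X) = -28 - 6*X*s (E(s, X) = -2*((3*s)*X + 14) = -2*(3*X*s + 14) = -2*(14 + 3*X*s) = -28 - 6*X*s)
W(g) = -9 (W(g) = (-9 + g) - g = -9)
(85 + 388)*(W(20) + E(-21, -18)) = (85 + 388)*(-9 + (-28 - 6*(-18)*(-21))) = 473*(-9 + (-28 - 2268)) = 473*(-9 - 2296) = 473*(-2305) = -1090265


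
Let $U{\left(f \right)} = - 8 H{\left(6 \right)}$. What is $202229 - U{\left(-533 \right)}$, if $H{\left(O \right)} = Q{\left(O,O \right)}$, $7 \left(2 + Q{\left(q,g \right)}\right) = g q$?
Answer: $\frac{1415779}{7} \approx 2.0225 \cdot 10^{5}$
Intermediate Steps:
$Q{\left(q,g \right)} = -2 + \frac{g q}{7}$
$H{\left(O \right)} = -2 + \frac{O^{2}}{7}$ ($H{\left(O \right)} = -2 + \frac{O O}{7} = -2 + \frac{O^{2}}{7}$)
$U{\left(f \right)} = - \frac{176}{7}$ ($U{\left(f \right)} = - 8 \left(-2 + \frac{6^{2}}{7}\right) = - 8 \left(-2 + \frac{1}{7} \cdot 36\right) = - 8 \left(-2 + \frac{36}{7}\right) = \left(-8\right) \frac{22}{7} = - \frac{176}{7}$)
$202229 - U{\left(-533 \right)} = 202229 - - \frac{176}{7} = 202229 + \frac{176}{7} = \frac{1415779}{7}$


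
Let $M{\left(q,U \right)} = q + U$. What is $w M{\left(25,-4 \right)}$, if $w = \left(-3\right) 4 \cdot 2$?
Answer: $-504$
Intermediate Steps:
$M{\left(q,U \right)} = U + q$
$w = -24$ ($w = \left(-12\right) 2 = -24$)
$w M{\left(25,-4 \right)} = - 24 \left(-4 + 25\right) = \left(-24\right) 21 = -504$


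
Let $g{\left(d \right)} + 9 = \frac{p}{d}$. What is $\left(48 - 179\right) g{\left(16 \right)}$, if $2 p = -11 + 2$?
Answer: $\frac{38907}{32} \approx 1215.8$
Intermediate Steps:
$p = - \frac{9}{2}$ ($p = \frac{-11 + 2}{2} = \frac{1}{2} \left(-9\right) = - \frac{9}{2} \approx -4.5$)
$g{\left(d \right)} = -9 - \frac{9}{2 d}$
$\left(48 - 179\right) g{\left(16 \right)} = \left(48 - 179\right) \left(-9 - \frac{9}{2 \cdot 16}\right) = - 131 \left(-9 - \frac{9}{32}\right) = \left(-131\right) \left(- \frac{297}{32}\right) = \frac{38907}{32}$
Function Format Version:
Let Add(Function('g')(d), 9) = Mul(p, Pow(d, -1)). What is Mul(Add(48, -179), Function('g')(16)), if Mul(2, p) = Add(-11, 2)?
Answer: Rational(38907, 32) ≈ 1215.8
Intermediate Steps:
p = Rational(-9, 2) (p = Mul(Rational(1, 2), Add(-11, 2)) = Mul(Rational(1, 2), -9) = Rational(-9, 2) ≈ -4.5000)
Function('g')(d) = Add(-9, Mul(Rational(-9, 2), Pow(d, -1)))
Mul(Add(48, -179), Function('g')(16)) = Mul(Add(48, -179), Add(-9, Mul(Rational(-9, 2), Pow(16, -1)))) = Mul(-131, Add(-9, Mul(Rational(-9, 2), Rational(1, 16)))) = Mul(-131, Add(-9, Rational(-9, 32))) = Mul(-131, Rational(-297, 32)) = Rational(38907, 32)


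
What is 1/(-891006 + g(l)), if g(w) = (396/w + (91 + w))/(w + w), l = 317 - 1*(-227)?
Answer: -147968/131840289349 ≈ -1.1223e-6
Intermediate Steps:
l = 544 (l = 317 + 227 = 544)
g(w) = (91 + w + 396/w)/(2*w) (g(w) = (91 + w + 396/w)/((2*w)) = (91 + w + 396/w)*(1/(2*w)) = (91 + w + 396/w)/(2*w))
1/(-891006 + g(l)) = 1/(-891006 + (½)*(396 + 544² + 91*544)/544²) = 1/(-891006 + (½)*(1/295936)*(396 + 295936 + 49504)) = 1/(-891006 + (½)*(1/295936)*345836) = 1/(-891006 + 86459/147968) = 1/(-131840289349/147968) = -147968/131840289349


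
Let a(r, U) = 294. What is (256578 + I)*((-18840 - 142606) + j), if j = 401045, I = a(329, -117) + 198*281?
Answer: 74877083490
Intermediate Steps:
I = 55932 (I = 294 + 198*281 = 294 + 55638 = 55932)
(256578 + I)*((-18840 - 142606) + j) = (256578 + 55932)*((-18840 - 142606) + 401045) = 312510*(-161446 + 401045) = 312510*239599 = 74877083490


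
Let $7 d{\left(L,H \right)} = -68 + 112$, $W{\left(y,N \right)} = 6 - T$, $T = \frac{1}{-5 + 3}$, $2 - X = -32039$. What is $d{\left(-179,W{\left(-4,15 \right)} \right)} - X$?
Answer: $- \frac{224243}{7} \approx -32035.0$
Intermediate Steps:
$X = 32041$ ($X = 2 - -32039 = 2 + 32039 = 32041$)
$T = - \frac{1}{2}$ ($T = \frac{1}{-2} = - \frac{1}{2} \approx -0.5$)
$W{\left(y,N \right)} = \frac{13}{2}$ ($W{\left(y,N \right)} = 6 - - \frac{1}{2} = 6 + \frac{1}{2} = \frac{13}{2}$)
$d{\left(L,H \right)} = \frac{44}{7}$ ($d{\left(L,H \right)} = \frac{-68 + 112}{7} = \frac{1}{7} \cdot 44 = \frac{44}{7}$)
$d{\left(-179,W{\left(-4,15 \right)} \right)} - X = \frac{44}{7} - 32041 = - \frac{224243}{7}$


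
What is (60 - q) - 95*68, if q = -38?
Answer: -6362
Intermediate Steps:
(60 - q) - 95*68 = (60 - 1*(-38)) - 95*68 = (60 + 38) - 6460 = 98 - 6460 = -6362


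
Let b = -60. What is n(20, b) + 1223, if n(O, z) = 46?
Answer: 1269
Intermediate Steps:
n(20, b) + 1223 = 46 + 1223 = 1269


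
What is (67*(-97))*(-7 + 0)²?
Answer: -318451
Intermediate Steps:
(67*(-97))*(-7 + 0)² = -6499*(-7)² = -6499*49 = -318451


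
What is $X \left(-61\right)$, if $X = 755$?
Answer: $-46055$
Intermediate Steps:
$X \left(-61\right) = 755 \left(-61\right) = -46055$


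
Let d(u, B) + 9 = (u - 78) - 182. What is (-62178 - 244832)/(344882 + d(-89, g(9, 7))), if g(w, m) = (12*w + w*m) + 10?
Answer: -153505/172262 ≈ -0.89111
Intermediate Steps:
g(w, m) = 10 + 12*w + m*w (g(w, m) = (12*w + m*w) + 10 = 10 + 12*w + m*w)
d(u, B) = -269 + u (d(u, B) = -9 + ((u - 78) - 182) = -9 + ((-78 + u) - 182) = -9 + (-260 + u) = -269 + u)
(-62178 - 244832)/(344882 + d(-89, g(9, 7))) = (-62178 - 244832)/(344882 + (-269 - 89)) = -307010/(344882 - 358) = -307010/344524 = -307010*1/344524 = -153505/172262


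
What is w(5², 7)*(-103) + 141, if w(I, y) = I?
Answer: -2434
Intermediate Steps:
w(5², 7)*(-103) + 141 = 5²*(-103) + 141 = 25*(-103) + 141 = -2575 + 141 = -2434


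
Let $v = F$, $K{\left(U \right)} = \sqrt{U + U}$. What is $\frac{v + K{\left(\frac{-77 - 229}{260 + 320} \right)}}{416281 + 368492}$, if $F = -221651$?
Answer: $- \frac{221651}{784773} + \frac{i \sqrt{2465}}{37930695} \approx -0.28244 + 1.3089 \cdot 10^{-6} i$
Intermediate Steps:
$K{\left(U \right)} = \sqrt{2} \sqrt{U}$ ($K{\left(U \right)} = \sqrt{2 U} = \sqrt{2} \sqrt{U}$)
$v = -221651$
$\frac{v + K{\left(\frac{-77 - 229}{260 + 320} \right)}}{416281 + 368492} = \frac{-221651 + \sqrt{2} \sqrt{\frac{-77 - 229}{260 + 320}}}{416281 + 368492} = \frac{-221651 + \sqrt{2} \sqrt{- \frac{306}{580}}}{784773} = \left(-221651 + \sqrt{2} \sqrt{\left(-306\right) \frac{1}{580}}\right) \frac{1}{784773} = \left(-221651 + \sqrt{2} \sqrt{- \frac{153}{290}}\right) \frac{1}{784773} = \left(-221651 + \sqrt{2} \frac{3 i \sqrt{4930}}{290}\right) \frac{1}{784773} = \left(-221651 + \frac{3 i \sqrt{2465}}{145}\right) \frac{1}{784773} = - \frac{221651}{784773} + \frac{i \sqrt{2465}}{37930695}$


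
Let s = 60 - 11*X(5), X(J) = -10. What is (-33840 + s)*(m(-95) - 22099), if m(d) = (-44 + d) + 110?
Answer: 745049760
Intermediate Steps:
m(d) = 66 + d
s = 170 (s = 60 - 11*(-10) = 60 + 110 = 170)
(-33840 + s)*(m(-95) - 22099) = (-33840 + 170)*((66 - 95) - 22099) = -33670*(-29 - 22099) = -33670*(-22128) = 745049760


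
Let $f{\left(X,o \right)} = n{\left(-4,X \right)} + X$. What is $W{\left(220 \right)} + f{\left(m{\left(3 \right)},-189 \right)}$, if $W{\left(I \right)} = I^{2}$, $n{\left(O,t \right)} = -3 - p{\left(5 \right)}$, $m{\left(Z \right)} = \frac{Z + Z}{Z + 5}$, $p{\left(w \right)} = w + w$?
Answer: $\frac{193551}{4} \approx 48388.0$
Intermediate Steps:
$p{\left(w \right)} = 2 w$
$m{\left(Z \right)} = \frac{2 Z}{5 + Z}$
$n{\left(O,t \right)} = -13$ ($n{\left(O,t \right)} = -3 - 2 \cdot 5 = -3 - 10 = -13$)
$f{\left(X,o \right)} = -13 + X$
$W{\left(220 \right)} + f{\left(m{\left(3 \right)},-189 \right)} = 220^{2} - \left(13 - \frac{6}{5 + 3}\right) = 48400 - \left(13 - \frac{6}{8}\right) = 48400 - \left(13 - \frac{3}{4}\right) = 48400 + \left(-13 + \frac{3}{4}\right) = 48400 - \frac{49}{4} = \frac{193551}{4}$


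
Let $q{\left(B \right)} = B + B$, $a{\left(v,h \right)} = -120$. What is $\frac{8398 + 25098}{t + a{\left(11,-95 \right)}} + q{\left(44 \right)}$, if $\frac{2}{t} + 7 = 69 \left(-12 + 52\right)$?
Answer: $- \frac{31571492}{165179} \approx -191.14$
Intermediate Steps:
$q{\left(B \right)} = 2 B$
$t = \frac{2}{2753}$ ($t = \frac{2}{-7 + 69 \left(-12 + 52\right)} = \frac{2}{-7 + 69 \cdot 40} = \frac{2}{-7 + 2760} = \frac{2}{2753} \approx 0.00072648$)
$\frac{8398 + 25098}{t + a{\left(11,-95 \right)}} + q{\left(44 \right)} = \frac{8398 + 25098}{\frac{2}{2753} - 120} + 2 \cdot 44 = \frac{33496}{- \frac{330358}{2753}} + 88 = 33496 \left(- \frac{2753}{330358}\right) + 88 = - \frac{46107244}{165179} + 88 = - \frac{31571492}{165179}$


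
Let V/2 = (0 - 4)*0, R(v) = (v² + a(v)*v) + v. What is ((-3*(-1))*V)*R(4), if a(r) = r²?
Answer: 0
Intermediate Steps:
R(v) = v + v² + v³ (R(v) = (v² + v²*v) + v = (v² + v³) + v = v + v² + v³)
V = 0 (V = 2*((0 - 4)*0) = 2*(-4*0) = 2*0 = 0)
((-3*(-1))*V)*R(4) = (-3*(-1)*0)*(4*(1 + 4 + 4²)) = (3*0)*(4*(1 + 4 + 16)) = 0*(4*21) = 0*84 = 0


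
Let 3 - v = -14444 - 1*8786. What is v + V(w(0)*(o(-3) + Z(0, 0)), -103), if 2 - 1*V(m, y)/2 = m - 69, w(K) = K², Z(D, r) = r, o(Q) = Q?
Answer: 23375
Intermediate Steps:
V(m, y) = 142 - 2*m (V(m, y) = 4 - 2*(m - 69) = 4 - 2*(-69 + m) = 4 + (138 - 2*m) = 142 - 2*m)
v = 23233 (v = 3 - (-14444 - 1*8786) = 3 - (-14444 - 8786) = 3 - 1*(-23230) = 3 + 23230 = 23233)
v + V(w(0)*(o(-3) + Z(0, 0)), -103) = 23233 + (142 - 2*0²*(-3 + 0)) = 23233 + (142 - 0*(-3)) = 23233 + (142 - 2*0) = 23233 + (142 + 0) = 23233 + 142 = 23375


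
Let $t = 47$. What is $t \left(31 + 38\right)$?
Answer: $3243$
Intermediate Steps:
$t \left(31 + 38\right) = 47 \left(31 + 38\right) = 47 \cdot 69 = 3243$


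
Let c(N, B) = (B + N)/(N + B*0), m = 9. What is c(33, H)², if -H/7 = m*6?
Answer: 13225/121 ≈ 109.30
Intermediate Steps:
H = -378 (H = -63*6 = -7*54 = -378)
c(N, B) = (B + N)/N (c(N, B) = (B + N)/(N + 0) = (B + N)/N)
c(33, H)² = ((-378 + 33)/33)² = ((1/33)*(-345))² = (-115/11)² = 13225/121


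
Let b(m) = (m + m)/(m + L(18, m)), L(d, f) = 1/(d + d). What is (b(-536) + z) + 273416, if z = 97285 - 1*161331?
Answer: 4039832742/19295 ≈ 2.0937e+5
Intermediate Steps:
L(d, f) = 1/(2*d)
b(m) = 2*m/(1/36 + m) (b(m) = (m + m)/(m + (½)/18) = (2*m)/(m + (½)*(1/18)) = (2*m)/(m + 1/36) = (2*m)/(1/36 + m) = 2*m/(1/36 + m))
z = -64046 (z = 97285 - 161331 = -64046)
(b(-536) + z) + 273416 = (72*(-536)/(1 + 36*(-536)) - 64046) + 273416 = (72*(-536)/(1 - 19296) - 64046) + 273416 = (72*(-536)/(-19295) - 64046) + 273416 = (72*(-536)*(-1/19295) - 64046) + 273416 = (38592/19295 - 64046) + 273416 = -1235728978/19295 + 273416 = 4039832742/19295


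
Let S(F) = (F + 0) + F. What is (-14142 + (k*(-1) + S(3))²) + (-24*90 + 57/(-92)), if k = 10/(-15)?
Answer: -13461769/828 ≈ -16258.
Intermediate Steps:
k = -⅔ (k = 10*(-1/15) = -⅔ ≈ -0.66667)
S(F) = 2*F (S(F) = F + F = 2*F)
(-14142 + (k*(-1) + S(3))²) + (-24*90 + 57/(-92)) = (-14142 + (-⅔*(-1) + 2*3)²) + (-24*90 + 57/(-92)) = (-14142 + (⅔ + 6)²) + (-2160 + 57*(-1/92)) = (-14142 + (20/3)²) + (-2160 - 57/92) = (-14142 + 400/9) - 198777/92 = -126878/9 - 198777/92 = -13461769/828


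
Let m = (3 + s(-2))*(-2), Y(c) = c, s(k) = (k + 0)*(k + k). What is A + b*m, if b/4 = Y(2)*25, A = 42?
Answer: -4358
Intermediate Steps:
s(k) = 2*k**2 (s(k) = k*(2*k) = 2*k**2)
m = -22 (m = (3 + 2*(-2)**2)*(-2) = (3 + 2*4)*(-2) = (3 + 8)*(-2) = 11*(-2) = -22)
b = 200 (b = 4*(2*25) = 4*50 = 200)
A + b*m = 42 + 200*(-22) = 42 - 4400 = -4358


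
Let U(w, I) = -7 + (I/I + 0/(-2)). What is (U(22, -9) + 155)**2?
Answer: 22201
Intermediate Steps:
U(w, I) = -6 (U(w, I) = -7 + (1 + 0*(-1/2)) = -7 + (1 + 0) = -7 + 1 = -6)
(U(22, -9) + 155)**2 = (-6 + 155)**2 = 149**2 = 22201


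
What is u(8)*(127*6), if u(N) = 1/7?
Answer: 762/7 ≈ 108.86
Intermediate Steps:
u(N) = ⅐
u(8)*(127*6) = (127*6)/7 = (⅐)*762 = 762/7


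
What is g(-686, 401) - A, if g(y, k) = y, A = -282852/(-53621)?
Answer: -37066858/53621 ≈ -691.28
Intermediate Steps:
A = 282852/53621 (A = -282852*(-1/53621) = 282852/53621 ≈ 5.2750)
g(-686, 401) - A = -686 - 1*282852/53621 = -686 - 282852/53621 = -37066858/53621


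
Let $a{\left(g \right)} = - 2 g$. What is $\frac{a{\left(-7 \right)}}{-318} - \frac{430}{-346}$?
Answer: $\frac{32974}{27507} \approx 1.1987$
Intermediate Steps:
$\frac{a{\left(-7 \right)}}{-318} - \frac{430}{-346} = \frac{\left(-2\right) \left(-7\right)}{-318} - \frac{430}{-346} = 14 \left(- \frac{1}{318}\right) - - \frac{215}{173} = - \frac{7}{159} + \frac{215}{173} = \frac{32974}{27507}$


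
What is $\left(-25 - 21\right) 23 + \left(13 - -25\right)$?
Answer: $-1020$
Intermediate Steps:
$\left(-25 - 21\right) 23 + \left(13 - -25\right) = \left(-25 - 21\right) 23 + \left(13 + 25\right) = \left(-46\right) 23 + 38 = -1058 + 38 = -1020$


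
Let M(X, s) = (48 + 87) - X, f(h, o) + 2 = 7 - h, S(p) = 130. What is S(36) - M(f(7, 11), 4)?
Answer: -7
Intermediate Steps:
f(h, o) = 5 - h (f(h, o) = -2 + (7 - h) = 5 - h)
M(X, s) = 135 - X
S(36) - M(f(7, 11), 4) = 130 - (135 - (5 - 1*7)) = 130 - (135 - (5 - 7)) = 130 - (135 - 1*(-2)) = 130 - (135 + 2) = 130 - 1*137 = 130 - 137 = -7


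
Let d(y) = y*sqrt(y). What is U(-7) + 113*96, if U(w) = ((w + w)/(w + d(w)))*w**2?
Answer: 2*(-5473*I + 5424*sqrt(7))/(sqrt(7) - I) ≈ 10860.0 - 32.41*I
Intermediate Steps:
d(y) = y**(3/2)
U(w) = 2*w**3/(w + w**(3/2)) (U(w) = ((w + w)/(w + w**(3/2)))*w**2 = ((2*w)/(w + w**(3/2)))*w**2 = (2*w/(w + w**(3/2)))*w**2 = 2*w**3/(w + w**(3/2)))
U(-7) + 113*96 = 2*(-7)**3/(-7 + (-7)**(3/2)) + 113*96 = 2*(-343)/(-7 - 7*I*sqrt(7)) + 10848 = -686/(-7 - 7*I*sqrt(7)) + 10848 = 10848 - 686/(-7 - 7*I*sqrt(7))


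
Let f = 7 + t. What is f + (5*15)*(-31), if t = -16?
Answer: -2334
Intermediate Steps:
f = -9 (f = 7 - 16 = -9)
f + (5*15)*(-31) = -9 + (5*15)*(-31) = -9 + 75*(-31) = -9 - 2325 = -2334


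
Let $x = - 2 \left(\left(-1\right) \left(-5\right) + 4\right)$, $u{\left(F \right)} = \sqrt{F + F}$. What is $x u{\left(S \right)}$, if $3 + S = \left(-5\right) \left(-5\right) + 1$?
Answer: $- 18 \sqrt{46} \approx -122.08$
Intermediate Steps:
$S = 23$ ($S = -3 + \left(\left(-5\right) \left(-5\right) + 1\right) = -3 + \left(25 + 1\right) = -3 + 26 = 23$)
$u{\left(F \right)} = \sqrt{2} \sqrt{F}$ ($u{\left(F \right)} = \sqrt{2 F} = \sqrt{2} \sqrt{F}$)
$x = -18$ ($x = - 2 \left(5 + 4\right) = \left(-2\right) 9 = -18$)
$x u{\left(S \right)} = - 18 \sqrt{2} \sqrt{23} = - 18 \sqrt{46}$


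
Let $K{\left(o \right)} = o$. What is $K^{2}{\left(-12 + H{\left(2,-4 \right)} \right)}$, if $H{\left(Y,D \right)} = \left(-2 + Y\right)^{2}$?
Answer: $144$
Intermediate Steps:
$K^{2}{\left(-12 + H{\left(2,-4 \right)} \right)} = \left(-12 + \left(-2 + 2\right)^{2}\right)^{2} = \left(-12 + 0^{2}\right)^{2} = \left(-12 + 0\right)^{2} = \left(-12\right)^{2} = 144$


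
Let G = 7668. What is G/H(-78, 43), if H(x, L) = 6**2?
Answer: 213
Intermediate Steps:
H(x, L) = 36
G/H(-78, 43) = 7668/36 = 7668*(1/36) = 213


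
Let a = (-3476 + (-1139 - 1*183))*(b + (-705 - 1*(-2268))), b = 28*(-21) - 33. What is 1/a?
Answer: -1/4519716 ≈ -2.2125e-7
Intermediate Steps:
b = -621 (b = -588 - 33 = -621)
a = -4519716 (a = (-3476 + (-1139 - 1*183))*(-621 + (-705 - 1*(-2268))) = (-3476 + (-1139 - 183))*(-621 + (-705 + 2268)) = (-3476 - 1322)*(-621 + 1563) = -4798*942 = -4519716)
1/a = 1/(-4519716) = -1/4519716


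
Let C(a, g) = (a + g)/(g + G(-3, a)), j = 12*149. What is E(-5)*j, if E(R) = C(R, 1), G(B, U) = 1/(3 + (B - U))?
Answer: -5960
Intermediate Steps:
G(B, U) = 1/(3 + B - U)
j = 1788
C(a, g) = (a + g)/(g - 1/a) (C(a, g) = (a + g)/(g + 1/(3 - 3 - a)) = (a + g)/(g + 1/(-a)) = (a + g)/(g - 1/a))
E(R) = R*(1 + R)/(-1 + R) (E(R) = R*(R + 1)/(-1 + R*1) = R*(1 + R)/(-1 + R))
E(-5)*j = -5*(1 - 5)/(-1 - 5)*1788 = -5*(-4)/(-6)*1788 = -5*(-⅙)*(-4)*1788 = -10/3*1788 = -5960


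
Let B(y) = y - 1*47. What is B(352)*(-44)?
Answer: -13420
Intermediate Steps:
B(y) = -47 + y (B(y) = y - 47 = -47 + y)
B(352)*(-44) = (-47 + 352)*(-44) = 305*(-44) = -13420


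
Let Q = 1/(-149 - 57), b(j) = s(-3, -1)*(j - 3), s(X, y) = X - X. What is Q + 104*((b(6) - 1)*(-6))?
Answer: 128543/206 ≈ 624.00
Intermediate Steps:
s(X, y) = 0
b(j) = 0 (b(j) = 0*(j - 3) = 0*(-3 + j) = 0)
Q = -1/206 (Q = 1/(-206) = -1/206 ≈ -0.0048544)
Q + 104*((b(6) - 1)*(-6)) = -1/206 + 104*((0 - 1)*(-6)) = -1/206 + 104*(-1*(-6)) = -1/206 + 104*6 = -1/206 + 624 = 128543/206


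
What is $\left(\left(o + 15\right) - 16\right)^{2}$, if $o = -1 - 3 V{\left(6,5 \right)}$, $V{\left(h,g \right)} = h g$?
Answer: $8464$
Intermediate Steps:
$V{\left(h,g \right)} = g h$
$o = -91$ ($o = -1 - 3 \cdot 5 \cdot 6 = -1 - 90 = -91$)
$\left(\left(o + 15\right) - 16\right)^{2} = \left(\left(-91 + 15\right) - 16\right)^{2} = \left(-76 - 16\right)^{2} = \left(-92\right)^{2} = 8464$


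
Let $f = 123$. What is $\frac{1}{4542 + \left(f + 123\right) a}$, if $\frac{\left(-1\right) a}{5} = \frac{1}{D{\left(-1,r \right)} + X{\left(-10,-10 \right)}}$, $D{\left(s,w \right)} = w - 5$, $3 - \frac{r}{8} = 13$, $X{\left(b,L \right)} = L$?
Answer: $\frac{19}{86544} \approx 0.00021954$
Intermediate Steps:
$r = -80$ ($r = 24 - 104 = -80$)
$D{\left(s,w \right)} = -5 + w$ ($D{\left(s,w \right)} = w - 5 = -5 + w$)
$a = \frac{1}{19}$ ($a = - \frac{5}{\left(-5 - 80\right) - 10} = - \frac{5}{-85 - 10} = - \frac{5}{-95} = \left(-5\right) \left(- \frac{1}{95}\right) = \frac{1}{19} \approx 0.052632$)
$\frac{1}{4542 + \left(f + 123\right) a} = \frac{1}{4542 + \left(123 + 123\right) \frac{1}{19}} = \frac{1}{4542 + 246 \cdot \frac{1}{19}} = \frac{1}{4542 + \frac{246}{19}} = \frac{1}{\frac{86544}{19}} = \frac{19}{86544}$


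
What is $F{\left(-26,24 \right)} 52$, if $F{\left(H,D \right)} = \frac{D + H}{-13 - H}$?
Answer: $-8$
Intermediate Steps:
$F{\left(H,D \right)} = \frac{D + H}{-13 - H}$
$F{\left(-26,24 \right)} 52 = \frac{\left(-1\right) 24 - -26}{13 - 26} \cdot 52 = \frac{-24 + 26}{-13} \cdot 52 = \left(- \frac{1}{13}\right) 2 \cdot 52 = \left(- \frac{2}{13}\right) 52 = -8$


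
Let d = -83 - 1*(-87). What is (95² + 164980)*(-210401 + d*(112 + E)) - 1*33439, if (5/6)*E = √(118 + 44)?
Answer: -36532905204 + 7517016*√2 ≈ -3.6522e+10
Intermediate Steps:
d = 4 (d = -83 + 87 = 4)
E = 54*√2/5 (E = 6*√(118 + 44)/5 = 6*√162/5 = 6*(9*√2)/5 = 54*√2/5 ≈ 15.273)
(95² + 164980)*(-210401 + d*(112 + E)) - 1*33439 = (95² + 164980)*(-210401 + 4*(112 + 54*√2/5)) - 1*33439 = (9025 + 164980)*(-210401 + (448 + 216*√2/5)) - 33439 = 174005*(-209953 + 216*√2/5) - 33439 = (-36532871765 + 7517016*√2) - 33439 = -36532905204 + 7517016*√2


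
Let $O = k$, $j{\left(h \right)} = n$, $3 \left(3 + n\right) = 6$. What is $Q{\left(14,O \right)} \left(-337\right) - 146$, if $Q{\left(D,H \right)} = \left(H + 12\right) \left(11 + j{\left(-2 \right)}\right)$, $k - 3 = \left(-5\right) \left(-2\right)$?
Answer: $-84396$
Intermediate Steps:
$n = -1$ ($n = -3 + \frac{1}{3} \cdot 6 = -3 + 2 = -1$)
$j{\left(h \right)} = -1$
$k = 13$ ($k = 3 - -10 = 3 + 10 = 13$)
$O = 13$
$Q{\left(D,H \right)} = 120 + 10 H$ ($Q{\left(D,H \right)} = \left(H + 12\right) \left(11 - 1\right) = \left(12 + H\right) 10 = 120 + 10 H$)
$Q{\left(14,O \right)} \left(-337\right) - 146 = \left(120 + 10 \cdot 13\right) \left(-337\right) - 146 = \left(120 + 130\right) \left(-337\right) - 146 = 250 \left(-337\right) - 146 = -84250 - 146 = -84396$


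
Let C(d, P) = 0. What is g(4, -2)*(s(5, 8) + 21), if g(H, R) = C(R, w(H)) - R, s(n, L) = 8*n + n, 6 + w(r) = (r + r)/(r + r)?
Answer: 132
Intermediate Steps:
w(r) = -5 (w(r) = -6 + (r + r)/(r + r) = -6 + (2*r)/((2*r)) = -6 + (2*r)*(1/(2*r)) = -6 + 1 = -5)
s(n, L) = 9*n
g(H, R) = -R (g(H, R) = 0 - R = -R)
g(4, -2)*(s(5, 8) + 21) = (-1*(-2))*(9*5 + 21) = 2*(45 + 21) = 2*66 = 132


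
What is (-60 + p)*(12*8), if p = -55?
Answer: -11040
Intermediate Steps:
(-60 + p)*(12*8) = (-60 - 55)*(12*8) = -115*96 = -11040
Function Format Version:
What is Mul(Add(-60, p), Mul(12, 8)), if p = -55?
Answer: -11040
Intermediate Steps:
Mul(Add(-60, p), Mul(12, 8)) = Mul(Add(-60, -55), Mul(12, 8)) = Mul(-115, 96) = -11040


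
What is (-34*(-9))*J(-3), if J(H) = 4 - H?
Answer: 2142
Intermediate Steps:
(-34*(-9))*J(-3) = (-34*(-9))*(4 - 1*(-3)) = 306*(4 + 3) = 306*7 = 2142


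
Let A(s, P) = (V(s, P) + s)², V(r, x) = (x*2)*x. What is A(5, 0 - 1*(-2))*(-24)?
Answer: -4056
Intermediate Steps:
V(r, x) = 2*x² (V(r, x) = (2*x)*x = 2*x²)
A(s, P) = (s + 2*P²)² (A(s, P) = (2*P² + s)² = (s + 2*P²)²)
A(5, 0 - 1*(-2))*(-24) = (5 + 2*(0 - 1*(-2))²)²*(-24) = (5 + 2*(0 + 2)²)²*(-24) = (5 + 2*2²)²*(-24) = (5 + 2*4)²*(-24) = (5 + 8)²*(-24) = 13²*(-24) = 169*(-24) = -4056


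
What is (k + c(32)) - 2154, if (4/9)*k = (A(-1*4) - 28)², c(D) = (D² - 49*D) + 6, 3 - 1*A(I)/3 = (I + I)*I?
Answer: 108257/4 ≈ 27064.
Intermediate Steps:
A(I) = 9 - 6*I² (A(I) = 9 - 3*(I + I)*I = 9 - 3*2*I*I = 9 - 6*I²)
c(D) = 6 + D² - 49*D
k = 119025/4 (k = 9*((9 - 6*(-1*4)²) - 28)²/4 = 9*((9 - 6*(-4)²) - 28)²/4 = 9*((9 - 6*16) - 28)²/4 = 9*((9 - 96) - 28)²/4 = 9*(-87 - 28)²/4 = (9/4)*(-115)² = (9/4)*13225 = 119025/4 ≈ 29756.)
(k + c(32)) - 2154 = (119025/4 + (6 + 32² - 49*32)) - 2154 = (119025/4 + (6 + 1024 - 1568)) - 2154 = (119025/4 - 538) - 2154 = 116873/4 - 2154 = 108257/4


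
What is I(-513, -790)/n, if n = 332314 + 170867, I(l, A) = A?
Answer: -790/503181 ≈ -0.0015700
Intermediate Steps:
n = 503181
I(-513, -790)/n = -790/503181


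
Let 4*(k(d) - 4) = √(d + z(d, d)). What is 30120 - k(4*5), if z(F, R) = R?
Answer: 30116 - √10/2 ≈ 30114.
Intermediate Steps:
k(d) = 4 + √2*√d/4 (k(d) = 4 + √(d + d)/4 = 4 + √(2*d)/4 = 4 + (√2*√d)/4 = 4 + √2*√d/4)
30120 - k(4*5) = 30120 - (4 + √2*√(4*5)/4) = 30120 - (4 + √2*√20/4) = 30120 - (4 + √2*(2*√5)/4) = 30120 - (4 + √10/2) = 30120 + (-4 - √10/2) = 30116 - √10/2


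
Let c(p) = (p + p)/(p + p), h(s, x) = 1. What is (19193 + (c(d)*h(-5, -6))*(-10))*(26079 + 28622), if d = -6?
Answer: 1049329283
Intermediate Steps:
c(p) = 1 (c(p) = (2*p)/((2*p)) = (2*p)*(1/(2*p)) = 1)
(19193 + (c(d)*h(-5, -6))*(-10))*(26079 + 28622) = (19193 + (1*1)*(-10))*(26079 + 28622) = (19193 + 1*(-10))*54701 = (19193 - 10)*54701 = 19183*54701 = 1049329283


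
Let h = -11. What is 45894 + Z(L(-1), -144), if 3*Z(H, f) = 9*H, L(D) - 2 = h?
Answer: 45867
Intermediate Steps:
L(D) = -9 (L(D) = 2 - 11 = -9)
Z(H, f) = 3*H (Z(H, f) = (9*H)/3 = 3*H)
45894 + Z(L(-1), -144) = 45894 + 3*(-9) = 45894 - 27 = 45867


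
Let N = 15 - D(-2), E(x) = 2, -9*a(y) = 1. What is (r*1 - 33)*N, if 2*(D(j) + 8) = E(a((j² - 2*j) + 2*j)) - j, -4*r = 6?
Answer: -1449/2 ≈ -724.50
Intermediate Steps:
a(y) = -⅑ (a(y) = -⅑*1 = -⅑)
r = -3/2 (r = -¼*6 = -3/2 ≈ -1.5000)
D(j) = -7 - j/2 (D(j) = -8 + (2 - j)/2 = -8 + (1 - j/2) = -7 - j/2)
N = 21 (N = 15 - (-7 - ½*(-2)) = 15 - (-7 + 1) = 15 - 1*(-6) = 15 + 6 = 21)
(r*1 - 33)*N = (-3/2*1 - 33)*21 = (-3/2 - 33)*21 = -69/2*21 = -1449/2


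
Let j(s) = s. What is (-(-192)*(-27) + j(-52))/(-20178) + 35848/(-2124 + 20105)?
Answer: 408744730/181410309 ≈ 2.2532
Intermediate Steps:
(-(-192)*(-27) + j(-52))/(-20178) + 35848/(-2124 + 20105) = (-(-192)*(-27) - 52)/(-20178) + 35848/(-2124 + 20105) = (-192*27 - 52)*(-1/20178) + 35848/17981 = (-5184 - 52)*(-1/20178) + 35848*(1/17981) = -5236*(-1/20178) + 35848/17981 = 2618/10089 + 35848/17981 = 408744730/181410309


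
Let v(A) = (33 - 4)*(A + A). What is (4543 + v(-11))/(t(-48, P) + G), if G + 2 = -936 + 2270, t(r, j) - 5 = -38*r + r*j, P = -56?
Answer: 3905/5849 ≈ 0.66763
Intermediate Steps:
t(r, j) = 5 - 38*r + j*r (t(r, j) = 5 + (-38*r + r*j) = 5 + (-38*r + j*r) = 5 - 38*r + j*r)
G = 1332 (G = -2 + (-936 + 2270) = -2 + 1334 = 1332)
v(A) = 58*A (v(A) = 29*(2*A) = 58*A)
(4543 + v(-11))/(t(-48, P) + G) = (4543 + 58*(-11))/((5 - 38*(-48) - 56*(-48)) + 1332) = (4543 - 638)/((5 + 1824 + 2688) + 1332) = 3905/(4517 + 1332) = 3905/5849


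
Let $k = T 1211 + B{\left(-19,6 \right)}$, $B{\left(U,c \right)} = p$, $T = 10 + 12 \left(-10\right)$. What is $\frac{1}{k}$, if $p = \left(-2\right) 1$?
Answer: $- \frac{1}{133212} \approx -7.5068 \cdot 10^{-6}$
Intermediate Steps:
$T = -110$ ($T = 10 - 120 = -110$)
$p = -2$
$B{\left(U,c \right)} = -2$
$k = -133212$ ($k = \left(-110\right) 1211 - 2 = -133210 - 2 = -133212$)
$\frac{1}{k} = \frac{1}{-133212} = - \frac{1}{133212}$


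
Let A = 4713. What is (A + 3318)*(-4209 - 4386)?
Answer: -69026445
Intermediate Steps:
(A + 3318)*(-4209 - 4386) = (4713 + 3318)*(-4209 - 4386) = 8031*(-8595) = -69026445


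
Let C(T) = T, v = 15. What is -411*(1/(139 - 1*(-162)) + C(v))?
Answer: -1856076/301 ≈ -6166.4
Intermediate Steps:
-411*(1/(139 - 1*(-162)) + C(v)) = -411*(1/(139 - 1*(-162)) + 15) = -411*(1/(139 + 162) + 15) = -411*(1/301 + 15) = -411*4516/301 = -1856076/301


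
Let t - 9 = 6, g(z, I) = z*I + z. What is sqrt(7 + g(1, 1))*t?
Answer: 45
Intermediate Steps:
g(z, I) = z + I*z (g(z, I) = I*z + z = z + I*z)
t = 15 (t = 9 + 6 = 15)
sqrt(7 + g(1, 1))*t = sqrt(7 + 1*(1 + 1))*15 = sqrt(7 + 1*2)*15 = sqrt(7 + 2)*15 = sqrt(9)*15 = 3*15 = 45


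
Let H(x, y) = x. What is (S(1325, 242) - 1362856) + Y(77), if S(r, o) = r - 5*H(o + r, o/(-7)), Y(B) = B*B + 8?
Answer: -1363429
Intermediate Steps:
Y(B) = 8 + B² (Y(B) = B² + 8 = 8 + B²)
S(r, o) = -5*o - 4*r (S(r, o) = r - 5*(o + r) = r + (-5*o - 5*r) = -5*o - 4*r)
(S(1325, 242) - 1362856) + Y(77) = ((-5*242 - 4*1325) - 1362856) + (8 + 77²) = ((-1210 - 5300) - 1362856) + (8 + 5929) = (-6510 - 1362856) + 5937 = -1369366 + 5937 = -1363429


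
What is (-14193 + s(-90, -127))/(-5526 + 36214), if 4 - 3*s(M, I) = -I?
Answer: -7117/15344 ≈ -0.46383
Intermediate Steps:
s(M, I) = 4/3 + I/3 (s(M, I) = 4/3 - (-1)*I/3 = 4/3 + I/3)
(-14193 + s(-90, -127))/(-5526 + 36214) = (-14193 + (4/3 + (⅓)*(-127)))/(-5526 + 36214) = (-14193 + (4/3 - 127/3))/30688 = (-14193 - 41)*(1/30688) = -14234*1/30688 = -7117/15344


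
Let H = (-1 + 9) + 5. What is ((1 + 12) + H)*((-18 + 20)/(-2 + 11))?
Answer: 52/9 ≈ 5.7778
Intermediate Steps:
H = 13 (H = 8 + 5 = 13)
((1 + 12) + H)*((-18 + 20)/(-2 + 11)) = ((1 + 12) + 13)*((-18 + 20)/(-2 + 11)) = (13 + 13)*(2/9) = 26*(2*(1/9)) = 26*(2/9) = 52/9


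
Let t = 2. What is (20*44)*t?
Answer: 1760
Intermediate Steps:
(20*44)*t = (20*44)*2 = 880*2 = 1760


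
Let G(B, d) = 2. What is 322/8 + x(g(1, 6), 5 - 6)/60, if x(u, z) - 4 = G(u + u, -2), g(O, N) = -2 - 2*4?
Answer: 807/20 ≈ 40.350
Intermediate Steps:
g(O, N) = -10 (g(O, N) = -2 - 8 = -10)
x(u, z) = 6 (x(u, z) = 4 + 2 = 6)
322/8 + x(g(1, 6), 5 - 6)/60 = 322/8 + 6/60 = 322*(1/8) + 6*(1/60) = 161/4 + 1/10 = 807/20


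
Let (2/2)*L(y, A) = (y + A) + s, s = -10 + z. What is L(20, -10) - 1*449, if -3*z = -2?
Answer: -1345/3 ≈ -448.33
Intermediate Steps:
z = ⅔ (z = -⅓*(-2) = ⅔ ≈ 0.66667)
s = -28/3 (s = -10 + ⅔ = -28/3 ≈ -9.3333)
L(y, A) = -28/3 + A + y (L(y, A) = (y + A) - 28/3 = (A + y) - 28/3 = -28/3 + A + y)
L(20, -10) - 1*449 = (-28/3 - 10 + 20) - 1*449 = ⅔ - 449 = -1345/3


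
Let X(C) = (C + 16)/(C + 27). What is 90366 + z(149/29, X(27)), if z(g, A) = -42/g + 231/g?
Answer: 13470015/149 ≈ 90403.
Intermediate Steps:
X(C) = (16 + C)/(27 + C)
z(g, A) = 189/g
90366 + z(149/29, X(27)) = 90366 + 189/((149/29)) = 90366 + 189/((149*(1/29))) = 90366 + 189/(149/29) = 90366 + 189*(29/149) = 90366 + 5481/149 = 13470015/149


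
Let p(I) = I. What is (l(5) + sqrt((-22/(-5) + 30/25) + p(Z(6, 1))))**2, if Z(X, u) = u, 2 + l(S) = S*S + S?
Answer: (140 + sqrt(165))**2/25 ≈ 934.47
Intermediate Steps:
l(S) = -2 + S + S**2 (l(S) = -2 + (S*S + S) = -2 + (S**2 + S) = -2 + (S + S**2) = -2 + S + S**2)
(l(5) + sqrt((-22/(-5) + 30/25) + p(Z(6, 1))))**2 = ((-2 + 5 + 5**2) + sqrt((-22/(-5) + 30/25) + 1))**2 = ((-2 + 5 + 25) + sqrt((-22*(-1/5) + 30*(1/25)) + 1))**2 = (28 + sqrt((22/5 + 6/5) + 1))**2 = (28 + sqrt(28/5 + 1))**2 = (28 + sqrt(33/5))**2 = (28 + sqrt(165)/5)**2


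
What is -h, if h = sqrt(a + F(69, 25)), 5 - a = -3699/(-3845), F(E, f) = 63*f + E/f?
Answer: -sqrt(23385340754)/3845 ≈ -39.772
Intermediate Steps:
a = 15526/3845 (a = 5 - (-3699)/(-3845) = 5 - (-3699)*(-1)/3845 = 5 - 1*3699/3845 = 5 - 3699/3845 = 15526/3845 ≈ 4.0380)
h = sqrt(23385340754)/3845 (h = sqrt(15526/3845 + (63*25 + 69/25)) = sqrt(15526/3845 + (1575 + 69*(1/25))) = sqrt(15526/3845 + (1575 + 69/25)) = sqrt(15526/3845 + 39444/25) = sqrt(30410066/19225) = sqrt(23385340754)/3845 ≈ 39.772)
-h = -sqrt(23385340754)/3845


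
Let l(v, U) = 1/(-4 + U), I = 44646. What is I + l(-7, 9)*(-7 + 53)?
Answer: 223276/5 ≈ 44655.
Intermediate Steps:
I + l(-7, 9)*(-7 + 53) = 44646 + (-7 + 53)/(-4 + 9) = 44646 + 46/5 = 223276/5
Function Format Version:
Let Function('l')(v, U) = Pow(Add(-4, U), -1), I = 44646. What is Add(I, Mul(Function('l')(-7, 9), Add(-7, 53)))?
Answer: Rational(223276, 5) ≈ 44655.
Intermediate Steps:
Add(I, Mul(Function('l')(-7, 9), Add(-7, 53))) = Add(44646, Mul(Pow(Add(-4, 9), -1), Add(-7, 53))) = Add(44646, Mul(Pow(5, -1), 46)) = Add(44646, Mul(Rational(1, 5), 46)) = Add(44646, Rational(46, 5)) = Rational(223276, 5)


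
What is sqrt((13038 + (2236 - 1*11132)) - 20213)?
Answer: I*sqrt(16071) ≈ 126.77*I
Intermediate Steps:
sqrt((13038 + (2236 - 1*11132)) - 20213) = sqrt((13038 + (2236 - 11132)) - 20213) = sqrt((13038 - 8896) - 20213) = sqrt(4142 - 20213) = sqrt(-16071) = I*sqrt(16071)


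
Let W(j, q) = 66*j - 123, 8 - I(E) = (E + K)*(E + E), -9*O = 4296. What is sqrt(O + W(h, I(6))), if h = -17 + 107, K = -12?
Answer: sqrt(48057)/3 ≈ 73.073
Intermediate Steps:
O = -1432/3 (O = -1/9*4296 = -1432/3 ≈ -477.33)
I(E) = 8 - 2*E*(-12 + E) (I(E) = 8 - (E - 12)*(E + E) = 8 - (-12 + E)*2*E = 8 - 2*E*(-12 + E))
h = 90
W(j, q) = -123 + 66*j
sqrt(O + W(h, I(6))) = sqrt(-1432/3 + (-123 + 66*90)) = sqrt(-1432/3 + (-123 + 5940)) = sqrt(-1432/3 + 5817) = sqrt(16019/3) = sqrt(48057)/3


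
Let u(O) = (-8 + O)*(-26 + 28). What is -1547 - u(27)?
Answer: -1585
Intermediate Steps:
u(O) = -16 + 2*O (u(O) = (-8 + O)*2 = -16 + 2*O)
-1547 - u(27) = -1547 - (-16 + 2*27) = -1547 - (-16 + 54) = -1547 - 1*38 = -1547 - 38 = -1585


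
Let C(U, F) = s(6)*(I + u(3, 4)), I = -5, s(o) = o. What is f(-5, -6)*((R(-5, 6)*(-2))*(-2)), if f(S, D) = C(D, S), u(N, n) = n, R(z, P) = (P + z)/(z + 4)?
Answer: 24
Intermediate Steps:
R(z, P) = (P + z)/(4 + z)
C(U, F) = -6 (C(U, F) = 6*(-5 + 4) = 6*(-1) = -6)
f(S, D) = -6
f(-5, -6)*((R(-5, 6)*(-2))*(-2)) = -6*((6 - 5)/(4 - 5))*(-2)*(-2) = -6*(1/(-1))*(-2)*(-2) = -6*-1*1*(-2)*(-2) = -6*(-1*(-2))*(-2) = -12*(-2) = -6*(-4) = 24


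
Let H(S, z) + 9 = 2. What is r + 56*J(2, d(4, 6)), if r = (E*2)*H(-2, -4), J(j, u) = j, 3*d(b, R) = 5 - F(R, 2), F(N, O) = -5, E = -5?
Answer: 182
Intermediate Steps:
H(S, z) = -7 (H(S, z) = -9 + 2 = -7)
d(b, R) = 10/3 (d(b, R) = (5 - 1*(-5))/3 = (5 + 5)/3 = (⅓)*10 = 10/3)
r = 70 (r = -5*2*(-7) = -10*(-7) = 70)
r + 56*J(2, d(4, 6)) = 70 + 56*2 = 70 + 112 = 182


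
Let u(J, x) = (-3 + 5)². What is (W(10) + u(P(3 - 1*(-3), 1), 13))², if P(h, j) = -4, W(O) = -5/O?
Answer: 49/4 ≈ 12.250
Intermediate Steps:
u(J, x) = 4 (u(J, x) = 2² = 4)
(W(10) + u(P(3 - 1*(-3), 1), 13))² = (-5/10 + 4)² = (-5*⅒ + 4)² = (-½ + 4)² = (7/2)² = 49/4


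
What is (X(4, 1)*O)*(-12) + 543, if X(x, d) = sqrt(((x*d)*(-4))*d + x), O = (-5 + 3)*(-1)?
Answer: 543 - 48*I*sqrt(3) ≈ 543.0 - 83.138*I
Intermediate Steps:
O = 2 (O = -2*(-1) = 2)
X(x, d) = sqrt(x - 4*x*d**2) (X(x, d) = sqrt(((d*x)*(-4))*d + x) = sqrt((-4*d*x)*d + x) = sqrt(-4*x*d**2 + x) = sqrt(x - 4*x*d**2))
(X(4, 1)*O)*(-12) + 543 = (sqrt(4*(1 - 4*1**2))*2)*(-12) + 543 = (sqrt(4*(1 - 4*1))*2)*(-12) + 543 = (sqrt(4*(1 - 4))*2)*(-12) + 543 = (sqrt(4*(-3))*2)*(-12) + 543 = (sqrt(-12)*2)*(-12) + 543 = ((2*I*sqrt(3))*2)*(-12) + 543 = (4*I*sqrt(3))*(-12) + 543 = -48*I*sqrt(3) + 543 = 543 - 48*I*sqrt(3)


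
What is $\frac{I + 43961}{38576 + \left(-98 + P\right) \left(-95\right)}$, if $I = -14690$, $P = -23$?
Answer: $\frac{29271}{50071} \approx 0.58459$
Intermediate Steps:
$\frac{I + 43961}{38576 + \left(-98 + P\right) \left(-95\right)} = \frac{-14690 + 43961}{38576 + \left(-98 - 23\right) \left(-95\right)} = \frac{29271}{38576 - -11495} = \frac{29271}{38576 + 11495} = \frac{29271}{50071}$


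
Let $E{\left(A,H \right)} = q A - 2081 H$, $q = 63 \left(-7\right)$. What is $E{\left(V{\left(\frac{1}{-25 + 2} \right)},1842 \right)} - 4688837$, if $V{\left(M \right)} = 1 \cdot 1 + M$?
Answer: $- \frac{196016599}{23} \approx -8.5225 \cdot 10^{6}$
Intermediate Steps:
$q = -441$
$V{\left(M \right)} = 1 + M$
$E{\left(A,H \right)} = - 2081 H - 441 A$ ($E{\left(A,H \right)} = - 441 A - 2081 H = - 2081 H - 441 A$)
$E{\left(V{\left(\frac{1}{-25 + 2} \right)},1842 \right)} - 4688837 = \left(\left(-2081\right) 1842 - 441 \left(1 + \frac{1}{-25 + 2}\right)\right) - 4688837 = \left(-3833202 - 441 \left(1 + \frac{1}{-23}\right)\right) - 4688837 = \left(-3833202 - 441 \left(1 - \frac{1}{23}\right)\right) - 4688837 = \left(-3833202 - \frac{9702}{23}\right) - 4688837 = - \frac{88173348}{23} - 4688837 = - \frac{196016599}{23}$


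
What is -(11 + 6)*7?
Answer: -119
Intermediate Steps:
-(11 + 6)*7 = -17*7 = -1*119 = -119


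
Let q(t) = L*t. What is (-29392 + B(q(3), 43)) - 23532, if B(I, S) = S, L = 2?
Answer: -52881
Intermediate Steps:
q(t) = 2*t
(-29392 + B(q(3), 43)) - 23532 = (-29392 + 43) - 23532 = -29349 - 23532 = -52881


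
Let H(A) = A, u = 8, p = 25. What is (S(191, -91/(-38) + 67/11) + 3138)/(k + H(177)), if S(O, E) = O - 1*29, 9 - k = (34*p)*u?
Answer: -1650/3307 ≈ -0.49894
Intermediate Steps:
k = -6791 (k = 9 - 34*25*8 = 9 - 850*8 = 9 - 1*6800 = 9 - 6800 = -6791)
S(O, E) = -29 + O (S(O, E) = O - 29 = -29 + O)
(S(191, -91/(-38) + 67/11) + 3138)/(k + H(177)) = ((-29 + 191) + 3138)/(-6791 + 177) = (162 + 3138)/(-6614) = 3300*(-1/6614) = -1650/3307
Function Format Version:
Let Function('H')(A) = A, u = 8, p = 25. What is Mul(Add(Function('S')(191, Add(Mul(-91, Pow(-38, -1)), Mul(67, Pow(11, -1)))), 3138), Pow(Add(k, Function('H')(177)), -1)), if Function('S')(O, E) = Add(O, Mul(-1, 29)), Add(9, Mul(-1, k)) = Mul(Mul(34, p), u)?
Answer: Rational(-1650, 3307) ≈ -0.49894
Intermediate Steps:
k = -6791 (k = Add(9, Mul(-1, Mul(Mul(34, 25), 8))) = Add(9, Mul(-1, Mul(850, 8))) = Add(9, Mul(-1, 6800)) = Add(9, -6800) = -6791)
Function('S')(O, E) = Add(-29, O) (Function('S')(O, E) = Add(O, -29) = Add(-29, O))
Mul(Add(Function('S')(191, Add(Mul(-91, Pow(-38, -1)), Mul(67, Pow(11, -1)))), 3138), Pow(Add(k, Function('H')(177)), -1)) = Mul(Add(Add(-29, 191), 3138), Pow(Add(-6791, 177), -1)) = Mul(Add(162, 3138), Pow(-6614, -1)) = Mul(3300, Rational(-1, 6614)) = Rational(-1650, 3307)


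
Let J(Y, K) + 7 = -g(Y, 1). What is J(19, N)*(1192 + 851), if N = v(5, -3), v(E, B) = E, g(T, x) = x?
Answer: -16344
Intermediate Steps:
N = 5
J(Y, K) = -8 (J(Y, K) = -7 - 1*1 = -7 - 1 = -8)
J(19, N)*(1192 + 851) = -8*(1192 + 851) = -8*2043 = -16344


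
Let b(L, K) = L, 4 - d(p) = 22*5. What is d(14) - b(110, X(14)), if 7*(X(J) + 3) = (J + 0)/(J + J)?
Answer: -216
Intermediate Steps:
d(p) = -106 (d(p) = 4 - 22*5 = 4 - 1*110 = 4 - 110 = -106)
X(J) = -41/14 (X(J) = -3 + ((J + 0)/(J + J))/7 = -3 + (J/((2*J)))/7 = -3 + (J*(1/(2*J)))/7 = -3 + (⅐)*(½) = -3 + 1/14 = -41/14)
d(14) - b(110, X(14)) = -106 - 1*110 = -106 - 110 = -216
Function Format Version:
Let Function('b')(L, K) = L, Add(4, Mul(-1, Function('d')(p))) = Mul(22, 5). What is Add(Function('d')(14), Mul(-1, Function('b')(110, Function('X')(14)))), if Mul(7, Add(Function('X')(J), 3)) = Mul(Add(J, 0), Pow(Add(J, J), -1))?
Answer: -216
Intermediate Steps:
Function('d')(p) = -106 (Function('d')(p) = Add(4, Mul(-1, Mul(22, 5))) = Add(4, Mul(-1, 110)) = Add(4, -110) = -106)
Function('X')(J) = Rational(-41, 14) (Function('X')(J) = Add(-3, Mul(Rational(1, 7), Mul(Add(J, 0), Pow(Add(J, J), -1)))) = Add(-3, Mul(Rational(1, 7), Mul(J, Pow(Mul(2, J), -1)))) = Add(-3, Mul(Rational(1, 7), Mul(J, Mul(Rational(1, 2), Pow(J, -1))))) = Add(-3, Mul(Rational(1, 7), Rational(1, 2))) = Add(-3, Rational(1, 14)) = Rational(-41, 14))
Add(Function('d')(14), Mul(-1, Function('b')(110, Function('X')(14)))) = Add(-106, Mul(-1, 110)) = Add(-106, -110) = -216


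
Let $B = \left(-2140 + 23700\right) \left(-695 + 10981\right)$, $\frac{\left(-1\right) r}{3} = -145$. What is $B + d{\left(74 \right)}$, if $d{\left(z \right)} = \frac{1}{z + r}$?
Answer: $\frac{112878975441}{509} \approx 2.2177 \cdot 10^{8}$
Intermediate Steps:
$r = 435$ ($r = \left(-3\right) \left(-145\right) = 435$)
$d{\left(z \right)} = \frac{1}{435 + z}$ ($d{\left(z \right)} = \frac{1}{z + 435} = \frac{1}{435 + z}$)
$B = 221766160$ ($B = 21560 \cdot 10286 = 221766160$)
$B + d{\left(74 \right)} = 221766160 + \frac{1}{435 + 74} = 221766160 + \frac{1}{509} = \frac{112878975441}{509}$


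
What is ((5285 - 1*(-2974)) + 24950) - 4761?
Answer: 28448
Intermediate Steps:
((5285 - 1*(-2974)) + 24950) - 4761 = ((5285 + 2974) + 24950) - 4761 = (8259 + 24950) - 4761 = 33209 - 4761 = 28448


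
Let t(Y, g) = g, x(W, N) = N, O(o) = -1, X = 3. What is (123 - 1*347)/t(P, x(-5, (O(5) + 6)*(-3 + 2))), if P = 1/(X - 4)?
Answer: 224/5 ≈ 44.800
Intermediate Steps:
P = -1 (P = 1/(3 - 4) = 1/(-1) = -1)
(123 - 1*347)/t(P, x(-5, (O(5) + 6)*(-3 + 2))) = (123 - 1*347)/(((-1 + 6)*(-3 + 2))) = (123 - 347)/((5*(-1))) = -224/(-5) = -224*(-1/5) = 224/5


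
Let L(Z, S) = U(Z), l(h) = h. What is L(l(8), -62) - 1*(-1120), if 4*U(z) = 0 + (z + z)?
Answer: 1124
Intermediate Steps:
U(z) = z/2 (U(z) = (0 + (z + z))/4 = (0 + 2*z)/4 = (2*z)/4 = z/2)
L(Z, S) = Z/2
L(l(8), -62) - 1*(-1120) = (1/2)*8 - 1*(-1120) = 4 + 1120 = 1124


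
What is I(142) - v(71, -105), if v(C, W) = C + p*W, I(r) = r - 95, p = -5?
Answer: -549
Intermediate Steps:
I(r) = -95 + r
v(C, W) = C - 5*W
I(142) - v(71, -105) = (-95 + 142) - (71 - 5*(-105)) = 47 - (71 + 525) = 47 - 1*596 = 47 - 596 = -549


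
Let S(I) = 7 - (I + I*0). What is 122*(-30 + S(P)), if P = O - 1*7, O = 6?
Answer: -2684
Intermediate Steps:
P = -1 (P = 6 - 1*7 = 6 - 7 = -1)
S(I) = 7 - I (S(I) = 7 - (I + 0) = 7 - I)
122*(-30 + S(P)) = 122*(-30 + (7 - 1*(-1))) = 122*(-30 + (7 + 1)) = 122*(-30 + 8) = 122*(-22) = -2684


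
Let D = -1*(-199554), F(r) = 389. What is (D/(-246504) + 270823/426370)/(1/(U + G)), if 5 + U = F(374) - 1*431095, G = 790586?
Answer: -15701591468825/250242644 ≈ -62745.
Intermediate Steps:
D = 199554
U = -430711 (U = -5 + (389 - 1*431095) = -5 + (389 - 431095) = -5 - 430706 = -430711)
(D/(-246504) + 270823/426370)/(1/(U + G)) = (199554/(-246504) + 270823/426370)/(1/(-430711 + 790586)) = (199554*(-1/246504) + 270823*(1/426370))/(1/359875) = (-33259/41084 + 38689/60910)/(1/359875) = -218153407/1251213220*359875 = -15701591468825/250242644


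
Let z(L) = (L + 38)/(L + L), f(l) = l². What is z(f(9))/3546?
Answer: 119/574452 ≈ 0.00020715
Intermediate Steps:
z(L) = (38 + L)/(2*L) (z(L) = (38 + L)/((2*L)) = (38 + L)*(1/(2*L)) = (38 + L)/(2*L))
z(f(9))/3546 = ((38 + 9²)/(2*(9²)))/3546 = ((½)*(38 + 81)/81)*(1/3546) = ((½)*(1/81)*119)*(1/3546) = (119/162)*(1/3546) = 119/574452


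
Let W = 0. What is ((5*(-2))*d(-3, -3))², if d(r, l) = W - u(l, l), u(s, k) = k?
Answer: 900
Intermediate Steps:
d(r, l) = -l (d(r, l) = 0 - l = -l)
((5*(-2))*d(-3, -3))² = ((5*(-2))*(-1*(-3)))² = (-10*3)² = (-30)² = 900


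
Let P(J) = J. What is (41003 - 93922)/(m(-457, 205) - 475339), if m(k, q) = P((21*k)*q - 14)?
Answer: 52919/2442738 ≈ 0.021664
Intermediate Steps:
m(k, q) = -14 + 21*k*q (m(k, q) = (21*k)*q - 14 = 21*k*q - 14 = -14 + 21*k*q)
(41003 - 93922)/(m(-457, 205) - 475339) = (41003 - 93922)/((-14 + 21*(-457)*205) - 475339) = -52919/((-14 - 1967385) - 475339) = -52919/(-1967399 - 475339) = -52919/(-2442738) = -52919*(-1/2442738) = 52919/2442738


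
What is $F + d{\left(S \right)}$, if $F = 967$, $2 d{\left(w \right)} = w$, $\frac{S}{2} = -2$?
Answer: $965$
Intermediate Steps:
$S = -4$ ($S = 2 \left(-2\right) = -4$)
$d{\left(w \right)} = \frac{w}{2}$
$F + d{\left(S \right)} = 967 + \frac{1}{2} \left(-4\right) = 967 - 2 = 965$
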